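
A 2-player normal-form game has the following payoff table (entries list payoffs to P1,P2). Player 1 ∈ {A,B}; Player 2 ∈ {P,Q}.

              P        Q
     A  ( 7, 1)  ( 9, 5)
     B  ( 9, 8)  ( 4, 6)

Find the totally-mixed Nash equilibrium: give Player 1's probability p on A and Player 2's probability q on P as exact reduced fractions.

P1 indiff ⇒ q·7+(1-q)·9 = q·9+(1-q)·4 ⇒ q(-2) = (1-q)(-5) ⇒ q = 5/7
P2 indiff ⇒ p·1+(1-p)·8 = p·5+(1-p)·6 ⇒ p(-4) = (1-p)(-2) ⇒ p = 1/3

(p,q) = (1/3, 5/7)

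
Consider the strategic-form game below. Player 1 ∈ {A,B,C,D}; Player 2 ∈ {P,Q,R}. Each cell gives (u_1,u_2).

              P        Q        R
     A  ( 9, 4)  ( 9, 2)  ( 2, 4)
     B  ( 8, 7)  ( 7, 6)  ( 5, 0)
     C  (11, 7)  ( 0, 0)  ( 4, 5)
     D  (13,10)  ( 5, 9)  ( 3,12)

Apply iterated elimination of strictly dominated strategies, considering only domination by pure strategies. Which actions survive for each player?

Survivors P1:{B,C,D} P2:{P,R}

P2 drop Q (P beats it: A:4>2 B:7>6 C:7>0 D:10>9)
P1 drop A (C beats it: P:11>9 R:4>2)
P1→{B,C,D} P2→{P,R}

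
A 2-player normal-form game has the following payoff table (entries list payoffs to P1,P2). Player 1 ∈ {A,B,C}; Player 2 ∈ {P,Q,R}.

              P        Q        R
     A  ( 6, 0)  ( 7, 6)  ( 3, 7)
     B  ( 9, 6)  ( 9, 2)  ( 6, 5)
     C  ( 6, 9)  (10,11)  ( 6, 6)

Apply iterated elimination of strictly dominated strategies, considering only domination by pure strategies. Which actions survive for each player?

Remaining: P1:{B,C} P2:{P,Q}

P1 drop A (B beats it: P:9>6 Q:9>7 R:6>3)
P2 drop R (P beats it: B:6>5 C:9>6)
P1→{B,C} P2→{P,Q}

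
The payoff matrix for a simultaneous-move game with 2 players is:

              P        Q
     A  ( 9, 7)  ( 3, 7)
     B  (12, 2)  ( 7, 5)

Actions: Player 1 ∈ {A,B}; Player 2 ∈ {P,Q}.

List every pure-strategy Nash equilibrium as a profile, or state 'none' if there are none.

(A,P): not NE [P1→B gives 12>9]
(A,Q): not NE [P1→B gives 7>3]
(B,P): not NE [P2→Q gives 5>2]
(B,Q): NE

NE set: (B,Q)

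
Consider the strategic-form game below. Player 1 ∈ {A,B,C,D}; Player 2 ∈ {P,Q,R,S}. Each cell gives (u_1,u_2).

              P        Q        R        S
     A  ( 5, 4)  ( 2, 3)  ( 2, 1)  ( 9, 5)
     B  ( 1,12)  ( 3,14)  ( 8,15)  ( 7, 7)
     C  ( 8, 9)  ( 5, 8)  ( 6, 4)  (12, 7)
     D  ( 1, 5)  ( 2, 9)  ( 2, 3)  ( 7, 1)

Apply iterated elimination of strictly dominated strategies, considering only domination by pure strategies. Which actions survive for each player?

Remaining: P1:{B,C} P2:{P,Q,R}

P1 drop A (C beats it: P:8>5 Q:5>2 R:6>2 S:12>9)
P1 drop D (C beats it: P:8>1 Q:5>2 R:6>2 S:12>7)
P2 drop S (P beats it: B:12>7 C:9>7)
P1→{B,C} P2→{P,Q,R}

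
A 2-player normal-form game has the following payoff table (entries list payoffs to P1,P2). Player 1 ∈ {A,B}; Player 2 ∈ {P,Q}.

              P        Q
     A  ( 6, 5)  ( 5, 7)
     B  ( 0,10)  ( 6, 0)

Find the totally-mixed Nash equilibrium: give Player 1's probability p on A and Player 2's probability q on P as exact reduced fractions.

(p,q) = (5/6, 1/7)

P1 indiff ⇒ q·6+(1-q)·5 = q·0+(1-q)·6 ⇒ q(6) = (1-q)(1) ⇒ q = 1/7
P2 indiff ⇒ p·5+(1-p)·10 = p·7+(1-p)·0 ⇒ p(-2) = (1-p)(-10) ⇒ p = 5/6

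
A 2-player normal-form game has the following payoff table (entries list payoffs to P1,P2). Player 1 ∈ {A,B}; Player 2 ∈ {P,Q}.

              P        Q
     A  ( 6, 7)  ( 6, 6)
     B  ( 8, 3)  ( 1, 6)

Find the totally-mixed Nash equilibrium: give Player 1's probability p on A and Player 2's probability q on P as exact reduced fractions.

P1 indiff ⇒ q·6+(1-q)·6 = q·8+(1-q)·1 ⇒ q(-2) = (1-q)(-5) ⇒ q = 5/7
P2 indiff ⇒ p·7+(1-p)·3 = p·6+(1-p)·6 ⇒ p(1) = (1-p)(3) ⇒ p = 3/4

p=3/4, q=5/7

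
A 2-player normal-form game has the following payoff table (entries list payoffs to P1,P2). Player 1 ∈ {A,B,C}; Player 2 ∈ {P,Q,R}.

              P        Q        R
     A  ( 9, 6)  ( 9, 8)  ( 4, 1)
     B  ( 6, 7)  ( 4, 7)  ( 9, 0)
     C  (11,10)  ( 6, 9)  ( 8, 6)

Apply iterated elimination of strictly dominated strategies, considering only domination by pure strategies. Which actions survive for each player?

Remaining: P1:{A,C} P2:{P,Q}

P2 drop R (P beats it: A:6>1 B:7>0 C:10>6)
P1 drop B (A beats it: P:9>6 Q:9>4)
P1→{A,C} P2→{P,Q}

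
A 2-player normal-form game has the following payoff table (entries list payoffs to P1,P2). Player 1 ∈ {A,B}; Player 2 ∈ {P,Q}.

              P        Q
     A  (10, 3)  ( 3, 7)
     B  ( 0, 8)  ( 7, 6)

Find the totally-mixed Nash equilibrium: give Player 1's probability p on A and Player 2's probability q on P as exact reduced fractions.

(p,q) = (1/3, 2/7)

P1 indiff ⇒ q·10+(1-q)·3 = q·0+(1-q)·7 ⇒ q(10) = (1-q)(4) ⇒ q = 2/7
P2 indiff ⇒ p·3+(1-p)·8 = p·7+(1-p)·6 ⇒ p(-4) = (1-p)(-2) ⇒ p = 1/3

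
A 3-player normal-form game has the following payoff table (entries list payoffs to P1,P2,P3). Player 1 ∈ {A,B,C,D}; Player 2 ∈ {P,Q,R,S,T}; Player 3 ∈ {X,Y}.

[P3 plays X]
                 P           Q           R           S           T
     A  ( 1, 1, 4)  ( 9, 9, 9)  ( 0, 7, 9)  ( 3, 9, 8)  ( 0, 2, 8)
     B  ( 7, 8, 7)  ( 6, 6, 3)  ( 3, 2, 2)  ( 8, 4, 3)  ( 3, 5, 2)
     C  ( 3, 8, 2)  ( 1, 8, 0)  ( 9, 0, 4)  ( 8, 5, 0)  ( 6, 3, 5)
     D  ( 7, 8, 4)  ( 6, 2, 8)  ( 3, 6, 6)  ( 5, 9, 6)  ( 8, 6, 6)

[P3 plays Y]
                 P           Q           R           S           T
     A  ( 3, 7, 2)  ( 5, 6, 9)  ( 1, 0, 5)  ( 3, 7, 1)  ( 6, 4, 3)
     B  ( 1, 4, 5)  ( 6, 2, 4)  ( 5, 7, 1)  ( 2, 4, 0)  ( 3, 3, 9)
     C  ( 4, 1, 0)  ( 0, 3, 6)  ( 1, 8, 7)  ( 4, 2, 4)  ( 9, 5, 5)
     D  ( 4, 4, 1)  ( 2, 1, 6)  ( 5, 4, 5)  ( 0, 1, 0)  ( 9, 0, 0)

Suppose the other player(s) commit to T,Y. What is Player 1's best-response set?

u_1(A vs T,Y) = 6
u_1(B vs T,Y) = 3
u_1(C vs T,Y) = 9
u_1(D vs T,Y) = 9
max payoff 9 at {C,D}

P1 best: {C,D}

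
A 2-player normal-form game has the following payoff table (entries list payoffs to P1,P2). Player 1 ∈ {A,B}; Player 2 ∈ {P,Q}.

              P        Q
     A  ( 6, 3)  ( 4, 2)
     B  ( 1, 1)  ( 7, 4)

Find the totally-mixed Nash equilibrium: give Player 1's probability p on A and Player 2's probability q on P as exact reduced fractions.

p=3/4, q=3/8

P1 indiff ⇒ q·6+(1-q)·4 = q·1+(1-q)·7 ⇒ q(5) = (1-q)(3) ⇒ q = 3/8
P2 indiff ⇒ p·3+(1-p)·1 = p·2+(1-p)·4 ⇒ p(1) = (1-p)(3) ⇒ p = 3/4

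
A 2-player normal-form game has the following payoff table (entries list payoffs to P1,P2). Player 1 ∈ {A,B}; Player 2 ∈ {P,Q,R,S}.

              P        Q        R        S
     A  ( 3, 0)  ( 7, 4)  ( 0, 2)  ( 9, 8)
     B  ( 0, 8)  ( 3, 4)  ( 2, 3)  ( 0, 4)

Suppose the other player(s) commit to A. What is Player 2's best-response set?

BR_2 = {S}

u_2(P vs A) = 0
u_2(Q vs A) = 4
u_2(R vs A) = 2
u_2(S vs A) = 8
max payoff 8 at {S}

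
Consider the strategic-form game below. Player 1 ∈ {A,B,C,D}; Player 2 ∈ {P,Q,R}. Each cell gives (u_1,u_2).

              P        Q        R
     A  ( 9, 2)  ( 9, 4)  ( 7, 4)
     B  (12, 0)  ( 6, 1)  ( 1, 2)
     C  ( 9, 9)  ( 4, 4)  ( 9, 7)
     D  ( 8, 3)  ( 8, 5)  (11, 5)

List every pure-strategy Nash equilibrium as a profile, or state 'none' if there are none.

Nash profiles: (A,Q), (D,R)

(A,P): not NE [P1→B gives 12>9; P2→R gives 4>2]
(A,Q): NE
(A,R): not NE [P1→D gives 11>7]
(B,P): not NE [P2→R gives 2>0]
(B,Q): not NE [P1→A gives 9>6; P2→R gives 2>1]
(B,R): not NE [P1→D gives 11>1]
(C,P): not NE [P1→B gives 12>9]
(C,Q): not NE [P1→A gives 9>4; P2→P gives 9>4]
(C,R): not NE [P1→D gives 11>9; P2→P gives 9>7]
(D,P): not NE [P1→B gives 12>8; P2→R gives 5>3]
(D,Q): not NE [P1→A gives 9>8]
(D,R): NE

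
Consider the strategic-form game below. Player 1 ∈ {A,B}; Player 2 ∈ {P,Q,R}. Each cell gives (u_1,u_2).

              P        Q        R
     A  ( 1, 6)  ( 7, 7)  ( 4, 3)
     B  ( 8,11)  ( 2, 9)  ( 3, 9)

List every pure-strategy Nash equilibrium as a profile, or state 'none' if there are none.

(A,P): not NE [P1→B gives 8>1; P2→Q gives 7>6]
(A,Q): NE
(A,R): not NE [P2→Q gives 7>3]
(B,P): NE
(B,Q): not NE [P1→A gives 7>2; P2→P gives 11>9]
(B,R): not NE [P1→A gives 4>3; P2→P gives 11>9]

PSNE = {(A,Q), (B,P)}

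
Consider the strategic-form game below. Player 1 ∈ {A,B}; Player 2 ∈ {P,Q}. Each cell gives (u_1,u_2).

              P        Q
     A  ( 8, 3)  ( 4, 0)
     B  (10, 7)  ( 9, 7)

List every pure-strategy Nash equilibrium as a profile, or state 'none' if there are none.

Nash profiles: (B,P), (B,Q)

(A,P): not NE [P1→B gives 10>8]
(A,Q): not NE [P1→B gives 9>4; P2→P gives 3>0]
(B,P): NE
(B,Q): NE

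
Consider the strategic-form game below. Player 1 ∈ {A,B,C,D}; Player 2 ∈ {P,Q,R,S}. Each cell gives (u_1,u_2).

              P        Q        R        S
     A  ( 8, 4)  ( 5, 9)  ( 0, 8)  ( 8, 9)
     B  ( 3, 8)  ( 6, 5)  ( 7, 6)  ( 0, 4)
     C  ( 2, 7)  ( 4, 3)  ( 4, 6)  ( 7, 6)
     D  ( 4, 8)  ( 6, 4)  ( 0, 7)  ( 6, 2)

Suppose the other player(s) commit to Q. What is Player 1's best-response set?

P1 best: {B,D}

u_1(A vs Q) = 5
u_1(B vs Q) = 6
u_1(C vs Q) = 4
u_1(D vs Q) = 6
max payoff 6 at {B,D}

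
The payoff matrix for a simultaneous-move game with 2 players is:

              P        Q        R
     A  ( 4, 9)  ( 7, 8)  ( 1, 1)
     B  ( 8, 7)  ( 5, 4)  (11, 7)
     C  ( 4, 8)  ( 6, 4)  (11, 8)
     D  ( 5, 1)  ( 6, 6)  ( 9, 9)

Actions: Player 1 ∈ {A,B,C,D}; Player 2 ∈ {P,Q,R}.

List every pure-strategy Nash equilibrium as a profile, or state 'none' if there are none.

(A,P): not NE [P1→B gives 8>4]
(A,Q): not NE [P2→P gives 9>8]
(A,R): not NE [P1→C gives 11>1; P2→P gives 9>1]
(B,P): NE
(B,Q): not NE [P1→A gives 7>5; P2→R gives 7>4]
(B,R): NE
(C,P): not NE [P1→B gives 8>4]
(C,Q): not NE [P1→A gives 7>6; P2→R gives 8>4]
(C,R): NE
(D,P): not NE [P1→B gives 8>5; P2→R gives 9>1]
(D,Q): not NE [P1→A gives 7>6; P2→R gives 9>6]
(D,R): not NE [P1→C gives 11>9]

PSNE = {(B,P), (B,R), (C,R)}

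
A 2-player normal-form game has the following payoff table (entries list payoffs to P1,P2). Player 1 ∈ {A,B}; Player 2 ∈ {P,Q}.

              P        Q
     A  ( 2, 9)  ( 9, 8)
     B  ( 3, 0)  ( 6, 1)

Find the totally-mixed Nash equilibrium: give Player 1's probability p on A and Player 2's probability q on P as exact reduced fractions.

P1 indiff ⇒ q·2+(1-q)·9 = q·3+(1-q)·6 ⇒ q(-1) = (1-q)(-3) ⇒ q = 3/4
P2 indiff ⇒ p·9+(1-p)·0 = p·8+(1-p)·1 ⇒ p(1) = (1-p)(1) ⇒ p = 1/2

P1 mixes 1/2 on A; P2 mixes 3/4 on P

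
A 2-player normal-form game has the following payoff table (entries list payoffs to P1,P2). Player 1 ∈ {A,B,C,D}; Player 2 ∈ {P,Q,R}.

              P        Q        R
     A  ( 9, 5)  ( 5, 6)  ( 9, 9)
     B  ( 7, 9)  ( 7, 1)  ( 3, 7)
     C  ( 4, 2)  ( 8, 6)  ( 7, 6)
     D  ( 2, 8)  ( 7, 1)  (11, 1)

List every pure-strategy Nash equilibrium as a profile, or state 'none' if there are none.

(A,P): not NE [P2→R gives 9>5]
(A,Q): not NE [P1→C gives 8>5; P2→R gives 9>6]
(A,R): not NE [P1→D gives 11>9]
(B,P): not NE [P1→A gives 9>7]
(B,Q): not NE [P1→C gives 8>7; P2→P gives 9>1]
(B,R): not NE [P1→D gives 11>3; P2→P gives 9>7]
(C,P): not NE [P1→A gives 9>4; P2→R gives 6>2]
(C,Q): NE
(C,R): not NE [P1→D gives 11>7]
(D,P): not NE [P1→A gives 9>2]
(D,Q): not NE [P1→C gives 8>7; P2→P gives 8>1]
(D,R): not NE [P2→P gives 8>1]

NE set: (C,Q)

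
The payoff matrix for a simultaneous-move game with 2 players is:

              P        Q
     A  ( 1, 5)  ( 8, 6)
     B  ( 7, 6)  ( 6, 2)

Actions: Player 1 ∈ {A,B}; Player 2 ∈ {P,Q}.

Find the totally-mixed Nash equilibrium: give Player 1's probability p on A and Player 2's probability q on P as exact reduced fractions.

P1 indiff ⇒ q·1+(1-q)·8 = q·7+(1-q)·6 ⇒ q(-6) = (1-q)(-2) ⇒ q = 1/4
P2 indiff ⇒ p·5+(1-p)·6 = p·6+(1-p)·2 ⇒ p(-1) = (1-p)(-4) ⇒ p = 4/5

p=4/5, q=1/4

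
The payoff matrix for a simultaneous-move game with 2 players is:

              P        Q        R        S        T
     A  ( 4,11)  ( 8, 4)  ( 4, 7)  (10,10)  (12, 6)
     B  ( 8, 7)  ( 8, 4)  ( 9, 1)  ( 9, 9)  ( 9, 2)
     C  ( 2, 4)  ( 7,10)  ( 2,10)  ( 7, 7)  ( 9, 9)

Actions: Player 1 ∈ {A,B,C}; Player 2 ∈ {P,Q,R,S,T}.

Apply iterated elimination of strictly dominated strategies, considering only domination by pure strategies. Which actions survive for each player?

Remaining: P1:{A,B} P2:{P,S}

P1 drop C (A beats it: P:4>2 Q:8>7 R:4>2 S:10>7 T:12>9)
P2 drop Q (P beats it: A:11>4 B:7>4)
P2 drop R (P beats it: A:11>7 B:7>1)
P2 drop T (P beats it: A:11>6 B:7>2)
P1→{A,B} P2→{P,S}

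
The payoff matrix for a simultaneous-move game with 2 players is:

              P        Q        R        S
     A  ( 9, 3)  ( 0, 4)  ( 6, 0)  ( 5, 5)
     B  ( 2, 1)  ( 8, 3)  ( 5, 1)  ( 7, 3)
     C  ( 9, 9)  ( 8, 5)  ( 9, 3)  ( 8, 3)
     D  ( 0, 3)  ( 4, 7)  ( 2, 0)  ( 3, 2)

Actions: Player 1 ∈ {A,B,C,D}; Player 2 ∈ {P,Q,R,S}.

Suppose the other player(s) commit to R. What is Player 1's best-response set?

argmax u_1 = {C}

u_1(A vs R) = 6
u_1(B vs R) = 5
u_1(C vs R) = 9
u_1(D vs R) = 2
max payoff 9 at {C}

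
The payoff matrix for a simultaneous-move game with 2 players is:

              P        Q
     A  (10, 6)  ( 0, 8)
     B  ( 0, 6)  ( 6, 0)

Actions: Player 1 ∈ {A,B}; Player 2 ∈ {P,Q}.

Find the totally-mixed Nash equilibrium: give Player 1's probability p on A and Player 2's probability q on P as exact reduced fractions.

P1 indiff ⇒ q·10+(1-q)·0 = q·0+(1-q)·6 ⇒ q(10) = (1-q)(6) ⇒ q = 3/8
P2 indiff ⇒ p·6+(1-p)·6 = p·8+(1-p)·0 ⇒ p(-2) = (1-p)(-6) ⇒ p = 3/4

p=3/4, q=3/8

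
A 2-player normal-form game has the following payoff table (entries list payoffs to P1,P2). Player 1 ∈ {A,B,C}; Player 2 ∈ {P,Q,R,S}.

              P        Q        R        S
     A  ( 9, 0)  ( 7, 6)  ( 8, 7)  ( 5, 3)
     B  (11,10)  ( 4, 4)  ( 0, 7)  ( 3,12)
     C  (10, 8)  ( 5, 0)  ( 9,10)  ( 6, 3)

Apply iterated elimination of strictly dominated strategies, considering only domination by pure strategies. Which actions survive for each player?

P2 drop Q (R beats it: A:7>6 B:7>4 C:10>0)
P1 drop A (C beats it: P:10>9 R:9>8 S:6>5)
P1→{B,C} P2→{P,R,S}

IESDS → P1:{B,C} P2:{P,R,S}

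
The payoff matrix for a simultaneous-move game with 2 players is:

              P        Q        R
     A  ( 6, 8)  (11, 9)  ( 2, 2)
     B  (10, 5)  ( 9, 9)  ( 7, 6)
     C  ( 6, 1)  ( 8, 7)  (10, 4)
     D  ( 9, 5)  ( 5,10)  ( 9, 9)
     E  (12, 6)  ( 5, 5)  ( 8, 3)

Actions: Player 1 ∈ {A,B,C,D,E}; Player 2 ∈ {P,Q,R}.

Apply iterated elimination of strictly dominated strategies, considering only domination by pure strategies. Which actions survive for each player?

Survivors P1:{A,B,E} P2:{P,Q}

P2 drop R (Q beats it: A:9>2 B:9>6 C:7>4 D:10>9 E:5>3)
P1 drop C (B beats it: P:10>6 Q:9>8)
P1 drop D (B beats it: P:10>9 Q:9>5)
P1→{A,B,E} P2→{P,Q}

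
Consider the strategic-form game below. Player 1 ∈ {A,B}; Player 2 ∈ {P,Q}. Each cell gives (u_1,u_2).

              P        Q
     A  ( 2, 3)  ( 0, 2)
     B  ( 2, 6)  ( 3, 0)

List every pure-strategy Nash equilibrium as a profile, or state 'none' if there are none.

NE set: (A,P), (B,P)

(A,P): NE
(A,Q): not NE [P1→B gives 3>0; P2→P gives 3>2]
(B,P): NE
(B,Q): not NE [P2→P gives 6>0]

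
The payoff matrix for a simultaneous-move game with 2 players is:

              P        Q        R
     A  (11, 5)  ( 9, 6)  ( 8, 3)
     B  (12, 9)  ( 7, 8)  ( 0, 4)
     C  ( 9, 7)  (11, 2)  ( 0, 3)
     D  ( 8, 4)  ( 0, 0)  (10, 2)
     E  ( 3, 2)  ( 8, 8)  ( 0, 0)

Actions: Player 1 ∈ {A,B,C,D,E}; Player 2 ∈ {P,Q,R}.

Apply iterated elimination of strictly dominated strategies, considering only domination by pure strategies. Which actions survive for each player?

P1 drop E (A beats it: P:11>3 Q:9>8 R:8>0)
P2 drop R (P beats it: A:5>3 B:9>4 C:7>3 D:4>2)
P1 drop D (A beats it: P:11>8 Q:9>0)
P1→{A,B,C} P2→{P,Q}

IESDS → P1:{A,B,C} P2:{P,Q}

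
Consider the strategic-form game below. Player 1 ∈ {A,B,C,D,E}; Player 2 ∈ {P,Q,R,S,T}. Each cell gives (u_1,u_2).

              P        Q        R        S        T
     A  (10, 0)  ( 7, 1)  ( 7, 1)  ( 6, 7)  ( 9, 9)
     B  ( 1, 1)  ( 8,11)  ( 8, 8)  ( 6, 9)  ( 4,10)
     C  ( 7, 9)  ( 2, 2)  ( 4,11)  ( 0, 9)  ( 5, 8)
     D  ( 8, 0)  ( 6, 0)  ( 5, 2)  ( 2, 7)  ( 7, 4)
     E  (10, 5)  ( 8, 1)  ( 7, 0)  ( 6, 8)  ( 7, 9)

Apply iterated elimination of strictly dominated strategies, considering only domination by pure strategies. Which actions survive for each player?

P1 drop C (A beats it: P:10>7 Q:7>2 R:7>4 S:6>0 T:9>5)
P1 drop D (A beats it: P:10>8 Q:7>6 R:7>5 S:6>2 T:9>7)
P2 drop P (S beats it: A:7>0 B:9>1 E:8>5)
P2 drop R (S beats it: A:7>1 B:9>8 E:8>0)
P2 drop S (T beats it: A:9>7 B:10>9 E:9>8)
P1→{A,B,E} P2→{Q,T}

IESDS → P1:{A,B,E} P2:{Q,T}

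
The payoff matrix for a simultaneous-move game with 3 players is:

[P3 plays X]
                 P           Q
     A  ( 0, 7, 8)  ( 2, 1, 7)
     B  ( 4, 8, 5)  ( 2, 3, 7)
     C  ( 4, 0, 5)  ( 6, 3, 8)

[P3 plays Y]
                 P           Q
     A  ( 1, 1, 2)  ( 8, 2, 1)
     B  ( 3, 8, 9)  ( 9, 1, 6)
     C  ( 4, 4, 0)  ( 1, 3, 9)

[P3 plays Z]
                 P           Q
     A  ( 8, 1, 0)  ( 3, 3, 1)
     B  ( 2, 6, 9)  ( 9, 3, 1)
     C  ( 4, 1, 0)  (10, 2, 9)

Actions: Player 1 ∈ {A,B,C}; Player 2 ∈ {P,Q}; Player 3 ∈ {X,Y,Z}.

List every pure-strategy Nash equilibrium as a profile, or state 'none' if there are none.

(A,P,X): not NE [P1→C gives 4>0]
(A,P,Y): not NE [P1→C gives 4>1; P2→Q gives 2>1; P3→X gives 8>2]
(A,P,Z): not NE [P2→Q gives 3>1; P3→X gives 8>0]
(A,Q,X): not NE [P1→C gives 6>2; P2→P gives 7>1]
(A,Q,Y): not NE [P1→B gives 9>8; P3→X gives 7>1]
(A,Q,Z): not NE [P1→C gives 10>3; P3→X gives 7>1]
(B,P,X): not NE [P3→Z gives 9>5]
(B,P,Y): not NE [P1→C gives 4>3]
(B,P,Z): not NE [P1→A gives 8>2]
(B,Q,X): not NE [P1→C gives 6>2; P2→P gives 8>3]
(B,Q,Y): not NE [P2→P gives 8>1; P3→X gives 7>6]
(B,Q,Z): not NE [P1→C gives 10>9; P2→P gives 6>3; P3→X gives 7>1]
(C,P,X): not NE [P2→Q gives 3>0]
(C,P,Y): not NE [P3→X gives 5>0]
(C,P,Z): not NE [P1→A gives 8>4; P2→Q gives 2>1; P3→X gives 5>0]
(C,Q,X): not NE [P3→Z gives 9>8]
(C,Q,Y): not NE [P1→B gives 9>1; P2→P gives 4>3]
(C,Q,Z): NE

PSNE = {(C,Q,Z)}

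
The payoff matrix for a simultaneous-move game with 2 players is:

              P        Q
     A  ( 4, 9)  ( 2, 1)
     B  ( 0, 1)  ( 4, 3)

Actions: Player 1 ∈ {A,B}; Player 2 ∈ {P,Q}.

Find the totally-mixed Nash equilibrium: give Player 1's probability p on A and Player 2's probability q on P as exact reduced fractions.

P1 mixes 1/5 on A; P2 mixes 1/3 on P

P1 indiff ⇒ q·4+(1-q)·2 = q·0+(1-q)·4 ⇒ q(4) = (1-q)(2) ⇒ q = 1/3
P2 indiff ⇒ p·9+(1-p)·1 = p·1+(1-p)·3 ⇒ p(8) = (1-p)(2) ⇒ p = 1/5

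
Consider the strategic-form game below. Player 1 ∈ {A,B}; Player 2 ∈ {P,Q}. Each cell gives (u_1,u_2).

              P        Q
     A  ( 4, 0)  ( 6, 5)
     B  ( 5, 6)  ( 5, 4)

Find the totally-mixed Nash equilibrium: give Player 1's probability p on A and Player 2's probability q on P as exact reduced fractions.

P1 mixes 2/7 on A; P2 mixes 1/2 on P

P1 indiff ⇒ q·4+(1-q)·6 = q·5+(1-q)·5 ⇒ q(-1) = (1-q)(-1) ⇒ q = 1/2
P2 indiff ⇒ p·0+(1-p)·6 = p·5+(1-p)·4 ⇒ p(-5) = (1-p)(-2) ⇒ p = 2/7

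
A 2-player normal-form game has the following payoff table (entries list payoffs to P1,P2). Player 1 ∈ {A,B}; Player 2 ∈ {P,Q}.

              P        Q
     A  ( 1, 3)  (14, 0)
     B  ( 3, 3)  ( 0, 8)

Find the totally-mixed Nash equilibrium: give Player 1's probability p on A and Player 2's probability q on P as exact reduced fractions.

P1 indiff ⇒ q·1+(1-q)·14 = q·3+(1-q)·0 ⇒ q(-2) = (1-q)(-14) ⇒ q = 7/8
P2 indiff ⇒ p·3+(1-p)·3 = p·0+(1-p)·8 ⇒ p(3) = (1-p)(5) ⇒ p = 5/8

P1 mixes 5/8 on A; P2 mixes 7/8 on P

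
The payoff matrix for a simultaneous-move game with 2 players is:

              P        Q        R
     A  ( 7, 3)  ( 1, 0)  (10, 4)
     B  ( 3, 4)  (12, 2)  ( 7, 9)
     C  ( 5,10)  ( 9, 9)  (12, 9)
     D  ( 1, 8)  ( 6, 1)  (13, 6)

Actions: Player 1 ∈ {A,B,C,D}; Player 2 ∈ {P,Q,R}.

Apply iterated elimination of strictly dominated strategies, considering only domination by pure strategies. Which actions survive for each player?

P2 drop Q (P beats it: A:3>0 B:4>2 C:10>9 D:8>1)
P1 drop B (A beats it: P:7>3 R:10>7)
P1→{A,C,D} P2→{P,R}

Survivors P1:{A,C,D} P2:{P,R}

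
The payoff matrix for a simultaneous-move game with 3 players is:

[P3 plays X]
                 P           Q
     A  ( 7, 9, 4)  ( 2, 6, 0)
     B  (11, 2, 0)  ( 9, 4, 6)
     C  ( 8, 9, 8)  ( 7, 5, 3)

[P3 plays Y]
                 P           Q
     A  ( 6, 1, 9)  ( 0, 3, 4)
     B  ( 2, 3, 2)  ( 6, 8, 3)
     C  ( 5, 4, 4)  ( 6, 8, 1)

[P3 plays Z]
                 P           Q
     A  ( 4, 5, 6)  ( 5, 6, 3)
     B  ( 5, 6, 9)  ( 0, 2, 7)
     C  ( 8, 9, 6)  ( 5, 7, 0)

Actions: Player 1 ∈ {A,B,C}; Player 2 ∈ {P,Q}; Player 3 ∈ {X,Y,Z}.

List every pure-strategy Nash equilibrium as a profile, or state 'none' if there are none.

(A,P,X): not NE [P1→B gives 11>7; P3→Y gives 9>4]
(A,P,Y): not NE [P2→Q gives 3>1]
(A,P,Z): not NE [P1→C gives 8>4; P2→Q gives 6>5; P3→Y gives 9>6]
(A,Q,X): not NE [P1→B gives 9>2; P2→P gives 9>6; P3→Y gives 4>0]
(A,Q,Y): not NE [P1→C gives 6>0]
(A,Q,Z): not NE [P3→Y gives 4>3]
(B,P,X): not NE [P2→Q gives 4>2; P3→Z gives 9>0]
(B,P,Y): not NE [P1→A gives 6>2; P2→Q gives 8>3; P3→Z gives 9>2]
(B,P,Z): not NE [P1→C gives 8>5]
(B,Q,X): not NE [P3→Z gives 7>6]
(B,Q,Y): not NE [P3→Z gives 7>3]
(B,Q,Z): not NE [P1→C gives 5>0; P2→P gives 6>2]
(C,P,X): not NE [P1→B gives 11>8]
(C,P,Y): not NE [P1→A gives 6>5; P2→Q gives 8>4; P3→X gives 8>4]
(C,P,Z): not NE [P3→X gives 8>6]
(C,Q,X): not NE [P1→B gives 9>7; P2→P gives 9>5]
(C,Q,Y): not NE [P3→X gives 3>1]
(C,Q,Z): not NE [P2→P gives 9>7; P3→X gives 3>0]

No pure NE.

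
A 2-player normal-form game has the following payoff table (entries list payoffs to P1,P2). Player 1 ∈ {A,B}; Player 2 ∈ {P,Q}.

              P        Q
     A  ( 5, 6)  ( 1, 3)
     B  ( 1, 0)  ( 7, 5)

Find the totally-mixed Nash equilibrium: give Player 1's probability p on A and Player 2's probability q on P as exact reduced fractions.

P1 indiff ⇒ q·5+(1-q)·1 = q·1+(1-q)·7 ⇒ q(4) = (1-q)(6) ⇒ q = 3/5
P2 indiff ⇒ p·6+(1-p)·0 = p·3+(1-p)·5 ⇒ p(3) = (1-p)(5) ⇒ p = 5/8

p=5/8, q=3/5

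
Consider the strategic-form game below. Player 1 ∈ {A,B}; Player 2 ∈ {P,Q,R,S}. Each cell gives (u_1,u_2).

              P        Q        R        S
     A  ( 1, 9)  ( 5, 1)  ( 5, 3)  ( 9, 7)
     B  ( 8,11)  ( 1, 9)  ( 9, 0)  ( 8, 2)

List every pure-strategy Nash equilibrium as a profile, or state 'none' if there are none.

Nash profiles: (B,P)

(A,P): not NE [P1→B gives 8>1]
(A,Q): not NE [P2→P gives 9>1]
(A,R): not NE [P1→B gives 9>5; P2→P gives 9>3]
(A,S): not NE [P2→P gives 9>7]
(B,P): NE
(B,Q): not NE [P1→A gives 5>1; P2→P gives 11>9]
(B,R): not NE [P2→P gives 11>0]
(B,S): not NE [P1→A gives 9>8; P2→P gives 11>2]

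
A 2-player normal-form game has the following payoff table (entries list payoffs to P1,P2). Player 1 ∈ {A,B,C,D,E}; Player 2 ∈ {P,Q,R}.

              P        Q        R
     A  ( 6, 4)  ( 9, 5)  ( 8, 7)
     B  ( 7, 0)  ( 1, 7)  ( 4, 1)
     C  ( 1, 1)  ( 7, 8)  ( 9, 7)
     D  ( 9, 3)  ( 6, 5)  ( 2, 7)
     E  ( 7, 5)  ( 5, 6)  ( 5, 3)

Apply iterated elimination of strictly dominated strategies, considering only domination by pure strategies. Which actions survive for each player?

IESDS → P1:{A,C} P2:{Q,R}

P2 drop P (Q beats it: A:5>4 B:7>0 C:8>1 D:5>3 E:6>5)
P1 drop B (A beats it: Q:9>1 R:8>4)
P1 drop D (A beats it: Q:9>6 R:8>2)
P1 drop E (A beats it: Q:9>5 R:8>5)
P1→{A,C} P2→{Q,R}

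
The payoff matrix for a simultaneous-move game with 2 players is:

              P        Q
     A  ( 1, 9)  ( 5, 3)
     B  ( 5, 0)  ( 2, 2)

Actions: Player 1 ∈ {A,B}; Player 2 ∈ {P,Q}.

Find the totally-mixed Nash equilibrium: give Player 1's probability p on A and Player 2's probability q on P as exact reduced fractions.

P1 indiff ⇒ q·1+(1-q)·5 = q·5+(1-q)·2 ⇒ q(-4) = (1-q)(-3) ⇒ q = 3/7
P2 indiff ⇒ p·9+(1-p)·0 = p·3+(1-p)·2 ⇒ p(6) = (1-p)(2) ⇒ p = 1/4

(p,q) = (1/4, 3/7)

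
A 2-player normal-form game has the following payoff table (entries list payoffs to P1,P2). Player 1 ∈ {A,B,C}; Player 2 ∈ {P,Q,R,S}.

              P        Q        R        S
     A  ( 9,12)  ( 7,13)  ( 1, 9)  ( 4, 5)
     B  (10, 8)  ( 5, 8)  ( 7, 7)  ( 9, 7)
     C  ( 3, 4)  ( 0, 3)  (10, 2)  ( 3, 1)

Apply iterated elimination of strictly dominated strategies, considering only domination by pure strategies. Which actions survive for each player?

Survivors P1:{A,B} P2:{P,Q}

P2 drop R (P beats it: A:12>9 B:8>7 C:4>2)
P1 drop C (A beats it: P:9>3 Q:7>0 S:4>3)
P2 drop S (P beats it: A:12>5 B:8>7)
P1→{A,B} P2→{P,Q}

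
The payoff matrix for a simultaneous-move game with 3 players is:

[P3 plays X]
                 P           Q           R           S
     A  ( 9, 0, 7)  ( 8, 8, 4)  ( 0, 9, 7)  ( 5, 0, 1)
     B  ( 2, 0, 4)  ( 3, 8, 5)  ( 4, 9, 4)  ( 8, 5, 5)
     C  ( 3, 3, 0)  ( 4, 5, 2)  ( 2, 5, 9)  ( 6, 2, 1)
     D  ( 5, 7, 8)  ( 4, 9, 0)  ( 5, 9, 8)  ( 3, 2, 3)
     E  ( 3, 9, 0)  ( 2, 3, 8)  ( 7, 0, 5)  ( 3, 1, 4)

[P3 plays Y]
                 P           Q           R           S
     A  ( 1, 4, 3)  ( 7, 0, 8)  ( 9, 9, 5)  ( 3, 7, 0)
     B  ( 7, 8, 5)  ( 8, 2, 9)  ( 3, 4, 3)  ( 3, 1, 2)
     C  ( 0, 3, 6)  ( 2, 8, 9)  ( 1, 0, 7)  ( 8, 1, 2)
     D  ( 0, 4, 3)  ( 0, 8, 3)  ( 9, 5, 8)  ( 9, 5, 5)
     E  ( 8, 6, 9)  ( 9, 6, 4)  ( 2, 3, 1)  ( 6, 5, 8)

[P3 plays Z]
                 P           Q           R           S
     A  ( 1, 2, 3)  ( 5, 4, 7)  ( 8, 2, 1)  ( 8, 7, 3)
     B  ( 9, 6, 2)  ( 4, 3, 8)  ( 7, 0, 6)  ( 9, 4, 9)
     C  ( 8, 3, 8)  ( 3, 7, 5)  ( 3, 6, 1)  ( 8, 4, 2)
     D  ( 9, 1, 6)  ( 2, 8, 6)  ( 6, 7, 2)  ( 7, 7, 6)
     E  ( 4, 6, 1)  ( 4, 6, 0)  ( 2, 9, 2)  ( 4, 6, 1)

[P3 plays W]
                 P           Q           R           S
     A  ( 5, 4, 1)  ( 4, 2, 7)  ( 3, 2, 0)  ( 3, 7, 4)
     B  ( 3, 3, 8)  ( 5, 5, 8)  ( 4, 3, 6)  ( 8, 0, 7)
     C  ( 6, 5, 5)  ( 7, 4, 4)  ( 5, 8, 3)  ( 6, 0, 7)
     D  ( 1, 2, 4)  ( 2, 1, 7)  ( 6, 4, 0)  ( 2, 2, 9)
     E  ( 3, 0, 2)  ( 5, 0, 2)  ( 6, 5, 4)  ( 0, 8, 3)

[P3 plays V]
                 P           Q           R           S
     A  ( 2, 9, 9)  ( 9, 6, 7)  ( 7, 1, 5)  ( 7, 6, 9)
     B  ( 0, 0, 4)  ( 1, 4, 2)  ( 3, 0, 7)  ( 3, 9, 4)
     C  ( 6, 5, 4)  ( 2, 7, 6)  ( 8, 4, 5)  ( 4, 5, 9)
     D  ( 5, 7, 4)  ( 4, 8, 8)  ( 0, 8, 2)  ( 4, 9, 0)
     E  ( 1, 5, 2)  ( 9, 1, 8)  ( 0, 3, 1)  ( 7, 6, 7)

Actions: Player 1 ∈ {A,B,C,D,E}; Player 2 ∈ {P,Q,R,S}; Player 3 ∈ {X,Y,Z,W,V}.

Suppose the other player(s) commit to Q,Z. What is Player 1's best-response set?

u_1(A vs Q,Z) = 5
u_1(B vs Q,Z) = 4
u_1(C vs Q,Z) = 3
u_1(D vs Q,Z) = 2
u_1(E vs Q,Z) = 4
max payoff 5 at {A}

argmax u_1 = {A}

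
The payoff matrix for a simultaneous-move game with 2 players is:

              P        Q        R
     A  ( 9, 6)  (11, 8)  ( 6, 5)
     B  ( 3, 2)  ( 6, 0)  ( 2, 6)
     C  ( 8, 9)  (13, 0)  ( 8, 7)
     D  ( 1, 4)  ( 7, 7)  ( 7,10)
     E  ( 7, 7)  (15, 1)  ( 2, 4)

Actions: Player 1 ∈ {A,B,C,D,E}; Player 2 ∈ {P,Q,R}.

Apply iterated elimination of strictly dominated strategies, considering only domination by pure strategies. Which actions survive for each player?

P1 drop B (A beats it: P:9>3 Q:11>6 R:6>2)
P1 drop D (C beats it: P:8>1 Q:13>7 R:8>7)
P2 drop R (P beats it: A:6>5 C:9>7 E:7>4)
P1→{A,C,E} P2→{P,Q}

Survivors P1:{A,C,E} P2:{P,Q}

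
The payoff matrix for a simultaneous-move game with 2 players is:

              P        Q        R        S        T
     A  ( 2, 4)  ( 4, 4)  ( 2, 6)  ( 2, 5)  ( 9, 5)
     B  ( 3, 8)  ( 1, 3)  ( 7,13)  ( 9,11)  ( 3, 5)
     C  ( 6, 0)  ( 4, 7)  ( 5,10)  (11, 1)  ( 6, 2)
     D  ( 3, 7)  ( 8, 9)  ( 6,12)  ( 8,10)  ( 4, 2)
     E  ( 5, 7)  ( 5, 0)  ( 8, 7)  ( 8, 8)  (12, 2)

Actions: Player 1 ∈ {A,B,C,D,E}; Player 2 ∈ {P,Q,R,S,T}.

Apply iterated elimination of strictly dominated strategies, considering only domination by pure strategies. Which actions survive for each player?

P1 drop A (E beats it: P:5>2 Q:5>4 R:8>2 S:8>2 T:12>9)
P2 drop P (S beats it: B:11>8 C:1>0 D:10>7 E:8>7)
P2 drop Q (R beats it: B:13>3 C:10>7 D:12>9 E:7>0)
P2 drop T (R beats it: B:13>5 C:10>2 D:12>2 E:7>2)
P1 drop D (B beats it: R:7>6 S:9>8)
P1→{B,C,E} P2→{R,S}

Remaining: P1:{B,C,E} P2:{R,S}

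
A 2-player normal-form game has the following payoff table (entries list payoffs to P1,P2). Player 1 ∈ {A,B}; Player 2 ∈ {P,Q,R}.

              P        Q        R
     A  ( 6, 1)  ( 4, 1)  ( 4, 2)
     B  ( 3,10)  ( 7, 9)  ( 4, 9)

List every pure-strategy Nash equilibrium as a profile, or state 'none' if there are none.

(A,P): not NE [P2→R gives 2>1]
(A,Q): not NE [P1→B gives 7>4; P2→R gives 2>1]
(A,R): NE
(B,P): not NE [P1→A gives 6>3]
(B,Q): not NE [P2→P gives 10>9]
(B,R): not NE [P2→P gives 10>9]

PSNE = {(A,R)}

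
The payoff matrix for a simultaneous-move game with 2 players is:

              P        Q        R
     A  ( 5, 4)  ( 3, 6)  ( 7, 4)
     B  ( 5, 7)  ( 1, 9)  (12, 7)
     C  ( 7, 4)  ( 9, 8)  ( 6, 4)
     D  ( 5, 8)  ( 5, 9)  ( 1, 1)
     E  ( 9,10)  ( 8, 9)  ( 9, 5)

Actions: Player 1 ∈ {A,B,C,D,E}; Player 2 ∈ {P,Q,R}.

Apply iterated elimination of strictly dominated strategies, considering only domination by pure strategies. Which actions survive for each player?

IESDS → P1:{C,E} P2:{P,Q}

P1 drop A (E beats it: P:9>5 Q:8>3 R:9>7)
P1 drop D (C beats it: P:7>5 Q:9>5 R:6>1)
P2 drop R (Q beats it: B:9>7 C:8>4 E:9>5)
P1 drop B (C beats it: P:7>5 Q:9>1)
P1→{C,E} P2→{P,Q}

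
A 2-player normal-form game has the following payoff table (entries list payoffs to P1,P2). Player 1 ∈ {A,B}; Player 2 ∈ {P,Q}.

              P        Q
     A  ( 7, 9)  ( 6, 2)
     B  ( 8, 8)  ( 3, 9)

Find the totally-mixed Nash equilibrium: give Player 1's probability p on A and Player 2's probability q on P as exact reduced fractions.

P1 indiff ⇒ q·7+(1-q)·6 = q·8+(1-q)·3 ⇒ q(-1) = (1-q)(-3) ⇒ q = 3/4
P2 indiff ⇒ p·9+(1-p)·8 = p·2+(1-p)·9 ⇒ p(7) = (1-p)(1) ⇒ p = 1/8

p=1/8, q=3/4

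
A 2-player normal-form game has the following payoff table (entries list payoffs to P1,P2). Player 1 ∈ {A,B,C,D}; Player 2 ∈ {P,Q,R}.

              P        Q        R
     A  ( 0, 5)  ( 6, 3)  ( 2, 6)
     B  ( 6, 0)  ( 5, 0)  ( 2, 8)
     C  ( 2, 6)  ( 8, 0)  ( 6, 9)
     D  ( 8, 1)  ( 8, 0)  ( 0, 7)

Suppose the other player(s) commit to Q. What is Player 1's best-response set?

P1 best: {C,D}

u_1(A vs Q) = 6
u_1(B vs Q) = 5
u_1(C vs Q) = 8
u_1(D vs Q) = 8
max payoff 8 at {C,D}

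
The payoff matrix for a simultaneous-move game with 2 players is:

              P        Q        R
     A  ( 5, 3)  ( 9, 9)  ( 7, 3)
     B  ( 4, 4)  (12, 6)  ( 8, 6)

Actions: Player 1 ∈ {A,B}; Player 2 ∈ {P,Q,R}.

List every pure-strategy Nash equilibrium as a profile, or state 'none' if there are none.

(A,P): not NE [P2→Q gives 9>3]
(A,Q): not NE [P1→B gives 12>9]
(A,R): not NE [P1→B gives 8>7; P2→Q gives 9>3]
(B,P): not NE [P1→A gives 5>4; P2→R gives 6>4]
(B,Q): NE
(B,R): NE

PSNE = {(B,Q), (B,R)}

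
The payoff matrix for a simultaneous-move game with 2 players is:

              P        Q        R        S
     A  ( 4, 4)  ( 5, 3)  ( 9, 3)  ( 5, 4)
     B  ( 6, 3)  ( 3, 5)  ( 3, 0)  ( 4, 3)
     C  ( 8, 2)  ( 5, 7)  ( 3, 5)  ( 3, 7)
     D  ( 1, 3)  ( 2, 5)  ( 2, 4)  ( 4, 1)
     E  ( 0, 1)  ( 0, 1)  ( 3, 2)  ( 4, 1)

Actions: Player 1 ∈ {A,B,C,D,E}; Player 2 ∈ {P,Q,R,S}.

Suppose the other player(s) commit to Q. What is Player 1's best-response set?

u_1(A vs Q) = 5
u_1(B vs Q) = 3
u_1(C vs Q) = 5
u_1(D vs Q) = 2
u_1(E vs Q) = 0
max payoff 5 at {A,C}

P1 best: {A,C}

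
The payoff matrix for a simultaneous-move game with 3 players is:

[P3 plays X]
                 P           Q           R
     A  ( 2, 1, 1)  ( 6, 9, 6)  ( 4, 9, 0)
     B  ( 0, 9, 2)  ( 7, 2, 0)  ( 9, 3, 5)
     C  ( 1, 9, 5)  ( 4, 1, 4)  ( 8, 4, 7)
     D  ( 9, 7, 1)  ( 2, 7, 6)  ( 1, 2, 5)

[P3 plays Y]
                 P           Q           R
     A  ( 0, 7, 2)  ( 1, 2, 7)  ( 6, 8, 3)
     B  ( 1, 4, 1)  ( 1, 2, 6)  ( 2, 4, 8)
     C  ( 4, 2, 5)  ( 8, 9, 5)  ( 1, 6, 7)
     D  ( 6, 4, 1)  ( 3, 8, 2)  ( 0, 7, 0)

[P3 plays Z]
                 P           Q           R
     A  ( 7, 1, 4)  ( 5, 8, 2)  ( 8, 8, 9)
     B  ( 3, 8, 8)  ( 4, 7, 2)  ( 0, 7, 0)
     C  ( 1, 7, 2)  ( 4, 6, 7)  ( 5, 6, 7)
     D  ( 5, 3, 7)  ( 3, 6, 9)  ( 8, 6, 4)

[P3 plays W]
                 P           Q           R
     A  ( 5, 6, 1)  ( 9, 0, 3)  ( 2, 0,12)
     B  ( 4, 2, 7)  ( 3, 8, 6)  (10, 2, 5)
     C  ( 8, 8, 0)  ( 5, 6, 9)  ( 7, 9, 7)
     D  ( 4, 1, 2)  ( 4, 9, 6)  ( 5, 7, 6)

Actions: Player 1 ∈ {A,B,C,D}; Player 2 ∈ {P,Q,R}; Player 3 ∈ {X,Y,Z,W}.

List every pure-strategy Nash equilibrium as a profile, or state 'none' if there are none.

(A,P,X): not NE [P1→D gives 9>2; P2→R gives 9>1; P3→Z gives 4>1]
(A,P,Y): not NE [P1→D gives 6>0; P2→R gives 8>7; P3→Z gives 4>2]
(A,P,Z): not NE [P2→R gives 8>1]
(A,P,W): not NE [P1→C gives 8>5; P3→Z gives 4>1]
(A,Q,X): not NE [P1→B gives 7>6; P3→Y gives 7>6]
(A,Q,Y): not NE [P1→C gives 8>1; P2→R gives 8>2]
(A,Q,Z): not NE [P3→Y gives 7>2]
(A,Q,W): not NE [P2→P gives 6>0; P3→Y gives 7>3]
(A,R,X): not NE [P1→B gives 9>4; P3→W gives 12>0]
(A,R,Y): not NE [P3→W gives 12>3]
(A,R,Z): not NE [P3→W gives 12>9]
(A,R,W): not NE [P1→B gives 10>2; P2→P gives 6>0]
(B,P,X): not NE [P1→D gives 9>0; P3→Z gives 8>2]
(B,P,Y): not NE [P1→D gives 6>1; P3→Z gives 8>1]
(B,P,Z): not NE [P1→A gives 7>3]
(B,P,W): not NE [P1→C gives 8>4; P2→Q gives 8>2; P3→Z gives 8>7]
(B,Q,X): not NE [P2→P gives 9>2; P3→W gives 6>0]
(B,Q,Y): not NE [P1→C gives 8>1; P2→R gives 4>2]
(B,Q,Z): not NE [P1→A gives 5>4; P2→P gives 8>7; P3→W gives 6>2]
(B,Q,W): not NE [P1→A gives 9>3]
(B,R,X): not NE [P2→P gives 9>3; P3→Y gives 8>5]
(B,R,Y): not NE [P1→A gives 6>2]
(B,R,Z): not NE [P1→D gives 8>0; P2→P gives 8>7; P3→Y gives 8>0]
(B,R,W): not NE [P2→Q gives 8>2; P3→Y gives 8>5]
(C,P,X): not NE [P1→D gives 9>1]
(C,P,Y): not NE [P1→D gives 6>4; P2→Q gives 9>2]
(C,P,Z): not NE [P1→A gives 7>1; P3→Y gives 5>2]
(C,P,W): not NE [P2→R gives 9>8; P3→Y gives 5>0]
(C,Q,X): not NE [P1→B gives 7>4; P2→P gives 9>1; P3→W gives 9>4]
(C,Q,Y): not NE [P3→W gives 9>5]
(C,Q,Z): not NE [P1→A gives 5>4; P2→P gives 7>6; P3→W gives 9>7]
(C,Q,W): not NE [P1→A gives 9>5; P2→R gives 9>6]
(C,R,X): not NE [P1→B gives 9>8; P2→P gives 9>4]
(C,R,Y): not NE [P1→A gives 6>1; P2→Q gives 9>6]
(C,R,Z): not NE [P1→D gives 8>5; P2→P gives 7>6]
(C,R,W): not NE [P1→B gives 10>7]
(D,P,X): not NE [P3→Z gives 7>1]
(D,P,Y): not NE [P2→Q gives 8>4; P3→Z gives 7>1]
(D,P,Z): not NE [P1→A gives 7>5; P2→R gives 6>3]
(D,P,W): not NE [P1→C gives 8>4; P2→Q gives 9>1; P3→Z gives 7>2]
(D,Q,X): not NE [P1→B gives 7>2; P3→Z gives 9>6]
(D,Q,Y): not NE [P1→C gives 8>3; P3→Z gives 9>2]
(D,Q,Z): not NE [P1→A gives 5>3]
(D,Q,W): not NE [P1→A gives 9>4; P3→Z gives 9>6]
(D,R,X): not NE [P1→B gives 9>1; P2→Q gives 7>2; P3→W gives 6>5]
(D,R,Y): not NE [P1→A gives 6>0; P2→Q gives 8>7; P3→W gives 6>0]
(D,R,Z): not NE [P3→W gives 6>4]
(D,R,W): not NE [P1→B gives 10>5; P2→Q gives 9>7]

PSNE: ∅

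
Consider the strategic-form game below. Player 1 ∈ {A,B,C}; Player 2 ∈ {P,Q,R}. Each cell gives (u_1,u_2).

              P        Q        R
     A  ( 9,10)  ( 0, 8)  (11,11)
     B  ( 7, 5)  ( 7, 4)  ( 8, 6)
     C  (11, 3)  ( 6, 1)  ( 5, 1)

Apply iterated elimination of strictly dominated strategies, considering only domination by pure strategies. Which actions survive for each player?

Remaining: P1:{A,C} P2:{P,R}

P2 drop Q (P beats it: A:10>8 B:5>4 C:3>1)
P1 drop B (A beats it: P:9>7 R:11>8)
P1→{A,C} P2→{P,R}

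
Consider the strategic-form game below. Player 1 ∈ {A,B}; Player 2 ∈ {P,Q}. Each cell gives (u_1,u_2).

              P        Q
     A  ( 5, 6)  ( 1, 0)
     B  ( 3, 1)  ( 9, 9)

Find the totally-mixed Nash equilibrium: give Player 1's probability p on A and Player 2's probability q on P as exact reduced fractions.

(p,q) = (4/7, 4/5)

P1 indiff ⇒ q·5+(1-q)·1 = q·3+(1-q)·9 ⇒ q(2) = (1-q)(8) ⇒ q = 4/5
P2 indiff ⇒ p·6+(1-p)·1 = p·0+(1-p)·9 ⇒ p(6) = (1-p)(8) ⇒ p = 4/7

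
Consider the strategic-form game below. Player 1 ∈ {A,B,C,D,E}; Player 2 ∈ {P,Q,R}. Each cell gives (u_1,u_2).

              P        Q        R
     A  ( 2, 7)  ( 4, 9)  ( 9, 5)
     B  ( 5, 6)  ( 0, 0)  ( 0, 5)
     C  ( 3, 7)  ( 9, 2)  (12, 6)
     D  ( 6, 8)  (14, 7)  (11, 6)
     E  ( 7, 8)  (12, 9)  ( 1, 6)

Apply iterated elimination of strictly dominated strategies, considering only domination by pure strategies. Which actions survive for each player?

Survivors P1:{D,E} P2:{P,Q}

P1 drop A (C beats it: P:3>2 Q:9>4 R:12>9)
P1 drop B (D beats it: P:6>5 Q:14>0 R:11>0)
P2 drop R (P beats it: C:7>6 D:8>6 E:8>6)
P1 drop C (D beats it: P:6>3 Q:14>9)
P1→{D,E} P2→{P,Q}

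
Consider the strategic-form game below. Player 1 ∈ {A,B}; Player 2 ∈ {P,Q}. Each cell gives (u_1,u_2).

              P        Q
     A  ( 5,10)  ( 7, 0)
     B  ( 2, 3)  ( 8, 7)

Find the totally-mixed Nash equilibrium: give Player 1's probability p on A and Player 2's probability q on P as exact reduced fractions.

P1 indiff ⇒ q·5+(1-q)·7 = q·2+(1-q)·8 ⇒ q(3) = (1-q)(1) ⇒ q = 1/4
P2 indiff ⇒ p·10+(1-p)·3 = p·0+(1-p)·7 ⇒ p(10) = (1-p)(4) ⇒ p = 2/7

(p,q) = (2/7, 1/4)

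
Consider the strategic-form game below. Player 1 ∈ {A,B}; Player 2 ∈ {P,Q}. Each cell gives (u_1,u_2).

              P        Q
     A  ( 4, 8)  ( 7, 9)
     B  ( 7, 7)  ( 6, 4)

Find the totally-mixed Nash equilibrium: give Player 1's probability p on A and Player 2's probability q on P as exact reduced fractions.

P1 indiff ⇒ q·4+(1-q)·7 = q·7+(1-q)·6 ⇒ q(-3) = (1-q)(-1) ⇒ q = 1/4
P2 indiff ⇒ p·8+(1-p)·7 = p·9+(1-p)·4 ⇒ p(-1) = (1-p)(-3) ⇒ p = 3/4

P1 mixes 3/4 on A; P2 mixes 1/4 on P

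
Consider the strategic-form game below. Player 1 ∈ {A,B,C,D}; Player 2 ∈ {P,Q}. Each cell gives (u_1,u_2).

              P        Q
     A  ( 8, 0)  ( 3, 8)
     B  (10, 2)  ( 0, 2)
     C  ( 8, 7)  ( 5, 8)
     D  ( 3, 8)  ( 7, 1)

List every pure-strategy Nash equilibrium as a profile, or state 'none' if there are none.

(A,P): not NE [P1→B gives 10>8; P2→Q gives 8>0]
(A,Q): not NE [P1→D gives 7>3]
(B,P): NE
(B,Q): not NE [P1→D gives 7>0]
(C,P): not NE [P1→B gives 10>8; P2→Q gives 8>7]
(C,Q): not NE [P1→D gives 7>5]
(D,P): not NE [P1→B gives 10>3]
(D,Q): not NE [P2→P gives 8>1]

NE set: (B,P)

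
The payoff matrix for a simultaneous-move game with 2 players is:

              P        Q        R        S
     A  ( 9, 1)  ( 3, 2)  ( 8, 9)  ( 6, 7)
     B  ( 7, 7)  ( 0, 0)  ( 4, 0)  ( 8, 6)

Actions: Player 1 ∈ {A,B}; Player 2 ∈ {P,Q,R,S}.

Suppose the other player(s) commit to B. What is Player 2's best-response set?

u_2(P vs B) = 7
u_2(Q vs B) = 0
u_2(R vs B) = 0
u_2(S vs B) = 6
max payoff 7 at {P}

P2 best: {P}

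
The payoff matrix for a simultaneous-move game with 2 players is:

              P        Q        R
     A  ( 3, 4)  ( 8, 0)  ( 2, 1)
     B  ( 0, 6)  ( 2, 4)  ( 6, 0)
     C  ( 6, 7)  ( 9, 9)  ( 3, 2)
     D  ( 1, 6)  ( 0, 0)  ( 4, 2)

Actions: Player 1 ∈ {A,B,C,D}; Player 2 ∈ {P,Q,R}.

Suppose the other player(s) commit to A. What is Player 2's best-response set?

u_2(P vs A) = 4
u_2(Q vs A) = 0
u_2(R vs A) = 1
max payoff 4 at {P}

argmax u_2 = {P}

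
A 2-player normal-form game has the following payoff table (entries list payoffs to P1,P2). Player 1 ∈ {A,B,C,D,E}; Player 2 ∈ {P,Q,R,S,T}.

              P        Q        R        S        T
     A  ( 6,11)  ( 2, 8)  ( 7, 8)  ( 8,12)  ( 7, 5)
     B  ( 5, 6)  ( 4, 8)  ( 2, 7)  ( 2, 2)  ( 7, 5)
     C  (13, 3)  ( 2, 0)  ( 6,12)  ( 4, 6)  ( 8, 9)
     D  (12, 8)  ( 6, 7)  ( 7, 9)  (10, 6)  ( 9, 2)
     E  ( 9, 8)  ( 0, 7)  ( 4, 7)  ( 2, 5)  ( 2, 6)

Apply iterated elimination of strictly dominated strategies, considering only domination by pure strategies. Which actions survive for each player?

Survivors P1:{A,C,D} P2:{P,R,S}

P1 drop B (D beats it: P:12>5 Q:6>4 R:7>2 S:10>2 T:9>7)
P1 drop E (C beats it: P:13>9 Q:2>0 R:6>4 S:4>2 T:8>2)
P2 drop Q (P beats it: A:11>8 C:3>0 D:8>7)
P2 drop T (R beats it: A:8>5 C:12>9 D:9>2)
P1→{A,C,D} P2→{P,R,S}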